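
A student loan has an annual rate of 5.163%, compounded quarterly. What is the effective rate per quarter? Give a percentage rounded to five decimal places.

With a nominal annual rate compounded quarterly, the periodic rate is the nominal rate divided by 4.
i = 0.05163 / 4 = 0.0129075 = 1.29075%.

1.29075%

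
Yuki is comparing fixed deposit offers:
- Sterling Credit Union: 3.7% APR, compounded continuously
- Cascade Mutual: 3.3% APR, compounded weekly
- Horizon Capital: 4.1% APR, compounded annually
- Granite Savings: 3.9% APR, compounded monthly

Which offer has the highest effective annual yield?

Sterling Credit Union: e^0.037 − 1 = 3.769%
Cascade Mutual: (1 + 0.033/52)^52 − 1 = 3.354%
Horizon Capital: compounded annually, EAR = 4.100%
Granite Savings: (1 + 0.039/12)^12 − 1 = 3.970%
The highest effective annual rate is Horizon Capital at 4.100%.

Horizon Capital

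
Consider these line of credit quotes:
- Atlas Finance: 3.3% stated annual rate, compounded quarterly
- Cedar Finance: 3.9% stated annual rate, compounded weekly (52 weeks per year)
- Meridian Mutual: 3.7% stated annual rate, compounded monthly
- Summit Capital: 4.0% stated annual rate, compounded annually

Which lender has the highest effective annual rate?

Atlas Finance: (1 + 0.033/4)^4 − 1 = 3.341%
Cedar Finance: (1 + 0.039/52)^52 − 1 = 3.976%
Meridian Mutual: (1 + 0.037/12)^12 − 1 = 3.763%
Summit Capital: compounded annually, EAR = 4.000%
The highest effective annual rate is Summit Capital at 4.000%.

Summit Capital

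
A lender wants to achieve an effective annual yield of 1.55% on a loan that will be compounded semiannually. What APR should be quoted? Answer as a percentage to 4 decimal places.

(1 + r/2)^2 − 1 = 0.0155, so 1 + r/2 = 1.0155^(1/2).
r/2 = 0.007720, so r = 0.015440 = 1.5440%.

1.5440%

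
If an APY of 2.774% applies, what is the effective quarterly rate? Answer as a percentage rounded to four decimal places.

0.6864%

The per-quarter rate i satisfies (1 + i)^4 = 1 + 0.02774.
i = 1.02774^(1/4) − 1 = 0.0068640 = 0.6864%.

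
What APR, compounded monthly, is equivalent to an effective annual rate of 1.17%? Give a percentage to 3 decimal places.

1.164%

(1 + r/12)^12 − 1 = 0.0117, so 1 + r/12 = 1.0117^(1/12).
r/12 = 0.000970, so r = 0.011638 = 1.164%.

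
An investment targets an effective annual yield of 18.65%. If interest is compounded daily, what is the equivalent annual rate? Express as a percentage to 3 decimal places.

17.105%

(1 + r/365)^365 − 1 = 0.1865, so 1 + r/365 = 1.1865^(1/365).
r/365 = 0.000469, so r = 0.171048 = 17.105%.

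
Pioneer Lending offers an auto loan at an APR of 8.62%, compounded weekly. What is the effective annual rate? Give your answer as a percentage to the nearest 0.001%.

8.995%

EAR = (1 + 0.0862/52)^52 − 1.
= 1.089947 − 1 = 8.995%.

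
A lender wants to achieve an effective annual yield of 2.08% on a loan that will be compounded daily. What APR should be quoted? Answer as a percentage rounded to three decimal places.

2.059%

(1 + r/365)^365 − 1 = 0.0208, so 1 + r/365 = 1.0208^(1/365).
r/365 = 0.000056, so r = 0.020587 = 2.059%.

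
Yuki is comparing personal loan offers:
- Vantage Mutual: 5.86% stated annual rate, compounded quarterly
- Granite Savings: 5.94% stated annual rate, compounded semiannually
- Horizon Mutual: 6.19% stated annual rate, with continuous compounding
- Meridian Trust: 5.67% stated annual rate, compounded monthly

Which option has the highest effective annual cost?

Vantage Mutual: (1 + 0.0586/4)^4 − 1 = 5.990%
Granite Savings: (1 + 0.0594/2)^2 − 1 = 6.028%
Horizon Mutual: e^0.0619 − 1 = 6.386%
Meridian Trust: (1 + 0.0567/12)^12 − 1 = 5.820%
The highest effective annual rate is Horizon Mutual at 6.386%.

Horizon Mutual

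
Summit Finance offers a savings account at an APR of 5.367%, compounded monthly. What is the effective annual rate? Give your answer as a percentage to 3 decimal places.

5.501%

EAR = (1 + 0.05367/12)^12 − 1.
= (1 + 0.004472)^12 − 1 = 1.055010 − 1 = 5.501%.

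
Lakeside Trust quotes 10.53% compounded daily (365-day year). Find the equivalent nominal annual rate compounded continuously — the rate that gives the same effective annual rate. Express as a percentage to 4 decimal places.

EAR = (1 + 0.1053/365)^365 − 1 = 0.111027.
Equivalent continuous rate: r = ln(1 + 0.111027) = 0.105285 = 10.5285%.

10.5285%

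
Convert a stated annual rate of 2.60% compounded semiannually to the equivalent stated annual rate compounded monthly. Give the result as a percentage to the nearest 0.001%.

EAR = (1 + 0.0260/2)^2 − 1 = 0.026169.
Solve (1 + r/12)^12 = 1.026169: r/12 = 1.026169^(1/12) − 1 = 0.002155, so r = 0.025860 = 2.586%.

2.586%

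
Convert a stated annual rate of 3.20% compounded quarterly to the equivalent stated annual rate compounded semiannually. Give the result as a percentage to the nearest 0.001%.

3.213%

EAR = (1 + 0.0320/4)^4 − 1 = 0.032386.
Solve (1 + r/2)^2 = 1.032386: r/2 = 1.032386^(1/2) − 1 = 0.016064, so r = 0.032128 = 3.213%.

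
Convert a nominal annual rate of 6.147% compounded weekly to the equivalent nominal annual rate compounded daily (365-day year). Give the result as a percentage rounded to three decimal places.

6.144%

EAR = (1 + 0.06147/52)^52 − 1 = 0.063360.
Solve (1 + r/365)^365 = 1.063360: r/365 = 1.063360^(1/365) − 1 = 0.000168, so r = 0.061439 = 6.144%.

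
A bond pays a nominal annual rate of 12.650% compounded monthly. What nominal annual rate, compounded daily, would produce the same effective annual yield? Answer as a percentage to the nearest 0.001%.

EAR = (1 + 0.12650/12)^12 − 1 = 0.134098.
Solve (1 + r/365)^365 = 1.134098: r/365 = 1.134098^(1/365) − 1 = 0.000345, so r = 0.125860 = 12.586%.

12.586%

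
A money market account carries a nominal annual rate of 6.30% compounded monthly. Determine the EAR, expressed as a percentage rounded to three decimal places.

EAR = (1 + 0.0630/12)^12 − 1.
= 1.064851 − 1 = 6.485%.

6.485%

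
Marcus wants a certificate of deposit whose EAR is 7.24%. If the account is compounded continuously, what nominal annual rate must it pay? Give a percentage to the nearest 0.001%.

6.990%

Continuous: nominal r satisfies e^r − 1 = 0.0724.
r = ln(1 + 0.0724) = ln(1.0724) = 0.069899 = 6.990%.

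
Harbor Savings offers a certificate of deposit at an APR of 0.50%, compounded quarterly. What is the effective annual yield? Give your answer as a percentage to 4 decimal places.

EAR = (1 + 0.0050/4)^4 − 1.
= (1 + 0.001250)^4 − 1 = 1.005009 − 1 = 0.5009%.

0.5009%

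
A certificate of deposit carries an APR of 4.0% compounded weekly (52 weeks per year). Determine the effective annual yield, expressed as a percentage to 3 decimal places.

EAR = (1 + 0.040/52)^52 − 1.
= (1 + 0.000769)^52 − 1 = 1.040795 − 1 = 4.079%.

4.079%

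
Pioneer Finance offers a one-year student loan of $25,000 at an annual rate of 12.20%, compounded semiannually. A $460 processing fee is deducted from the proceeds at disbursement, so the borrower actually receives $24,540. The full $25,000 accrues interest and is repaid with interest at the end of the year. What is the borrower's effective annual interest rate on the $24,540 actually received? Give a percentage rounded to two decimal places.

14.68%

Amount owed after one year: 25,000 × (1 + 0.1220/2)^2 = 25,000 × 1.125721 = $28,143.02.
Effective rate on net proceeds: 28,143.02 / 24,540 − 1 = 0.146823 = 14.68%.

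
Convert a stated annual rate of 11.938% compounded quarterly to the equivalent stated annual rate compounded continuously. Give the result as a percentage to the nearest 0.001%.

11.763%

EAR = (1 + 0.11938/4)^4 − 1 = 0.124831.
Equivalent continuous rate: r = ln(1 + 0.124831) = 0.117633 = 11.763%.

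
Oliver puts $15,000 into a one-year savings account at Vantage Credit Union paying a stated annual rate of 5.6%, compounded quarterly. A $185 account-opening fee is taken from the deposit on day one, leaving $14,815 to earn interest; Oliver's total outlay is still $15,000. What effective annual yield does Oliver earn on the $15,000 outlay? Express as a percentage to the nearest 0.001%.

Value after one year: 14,815 × (1 + 0.056/4)^4 = 14,815 × 1.057187 = $15,662.23.
Effective yield on the $15,000 outlay: 15,662.23 / 15,000 − 1 = 0.044148 = 4.415%.

4.415%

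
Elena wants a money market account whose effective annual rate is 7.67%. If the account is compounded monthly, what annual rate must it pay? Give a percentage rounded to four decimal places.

7.4129%

(1 + r/12)^12 − 1 = 0.0767, so 1 + r/12 = 1.0767^(1/12).
r/12 = 0.006177, so r = 0.074129 = 7.4129%.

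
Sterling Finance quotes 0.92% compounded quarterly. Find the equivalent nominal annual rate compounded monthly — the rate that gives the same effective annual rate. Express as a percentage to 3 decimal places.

EAR = (1 + 0.0092/4)^4 − 1 = 0.009232.
Solve (1 + r/12)^12 = 1.009232: r/12 = 1.009232^(1/12) − 1 = 0.000766, so r = 0.009193 = 0.919%.

0.919%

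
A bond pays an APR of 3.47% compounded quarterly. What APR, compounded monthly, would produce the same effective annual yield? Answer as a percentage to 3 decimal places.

3.460%

EAR = (1 + 0.0347/4)^4 − 1 = 0.035154.
Solve (1 + r/12)^12 = 1.035154: r/12 = 1.035154^(1/12) − 1 = 0.002883, so r = 0.034600 = 3.460%.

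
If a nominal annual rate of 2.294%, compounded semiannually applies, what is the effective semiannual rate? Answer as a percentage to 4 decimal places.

With a nominal annual rate compounded semiannually, the periodic rate is the nominal rate divided by 2.
i = 0.02294 / 2 = 0.0114700 = 1.1470%.

1.1470%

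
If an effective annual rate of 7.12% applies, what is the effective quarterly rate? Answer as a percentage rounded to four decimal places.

The per-quarter rate i satisfies (1 + i)^4 = 1 + 0.0712.
i = 1.0712^(1/4) − 1 = 0.0173436 = 1.7344%.

1.7344%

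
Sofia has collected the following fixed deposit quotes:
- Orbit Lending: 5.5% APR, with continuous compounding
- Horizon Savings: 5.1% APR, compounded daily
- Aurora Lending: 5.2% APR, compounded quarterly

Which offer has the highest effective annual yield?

Orbit Lending: e^0.055 − 1 = 5.654%
Horizon Savings: (1 + 0.051/365)^365 − 1 = 5.232%
Aurora Lending: (1 + 0.052/4)^4 − 1 = 5.302%
The highest effective annual rate is Orbit Lending at 5.654%.

Orbit Lending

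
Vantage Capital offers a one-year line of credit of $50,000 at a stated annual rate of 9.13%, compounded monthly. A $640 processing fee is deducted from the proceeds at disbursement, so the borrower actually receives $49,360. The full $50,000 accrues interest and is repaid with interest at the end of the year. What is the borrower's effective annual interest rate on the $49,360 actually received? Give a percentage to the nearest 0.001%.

Amount owed after one year: 50,000 × (1 + 0.0913/12)^12 = 50,000 × 1.095219 = $54,760.95.
Effective rate on net proceeds: 54,760.95 / 49,360 − 1 = 0.109420 = 10.942%.

10.942%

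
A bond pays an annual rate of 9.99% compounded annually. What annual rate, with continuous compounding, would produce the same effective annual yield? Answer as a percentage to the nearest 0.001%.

Compounded annually, EAR = nominal = 0.099900.
Equivalent continuous rate: r = ln(1 + 0.099900) = 0.095219 = 9.522%.

9.522%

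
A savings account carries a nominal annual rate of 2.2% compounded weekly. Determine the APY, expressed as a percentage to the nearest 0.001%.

EAR = (1 + 0.022/52)^52 − 1.
= 1.022239 − 1 = 2.224%.

2.224%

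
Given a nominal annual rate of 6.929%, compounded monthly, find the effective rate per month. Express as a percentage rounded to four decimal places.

With a nominal annual rate compounded monthly, the periodic rate is the nominal rate divided by 12.
i = 0.06929 / 12 = 0.0057742 = 0.5774%.

0.5774%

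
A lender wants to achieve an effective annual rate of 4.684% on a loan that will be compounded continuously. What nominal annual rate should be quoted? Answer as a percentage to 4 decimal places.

Continuous: nominal r satisfies e^r − 1 = 0.04684.
r = ln(1 + 0.04684) = ln(1.04684) = 0.045776 = 4.5776%.

4.5776%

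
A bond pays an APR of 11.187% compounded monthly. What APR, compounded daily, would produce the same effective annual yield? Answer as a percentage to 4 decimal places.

EAR = (1 + 0.11187/12)^12 − 1 = 0.117788.
Solve (1 + r/365)^365 = 1.117788: r/365 = 1.117788^(1/365) − 1 = 0.000305, so r = 0.111369 = 11.1369%.

11.1369%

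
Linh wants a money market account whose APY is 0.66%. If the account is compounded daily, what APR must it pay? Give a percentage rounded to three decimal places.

0.658%

(1 + r/365)^365 − 1 = 0.0066, so 1 + r/365 = 1.0066^(1/365).
r/365 = 0.000018, so r = 0.006578 = 0.658%.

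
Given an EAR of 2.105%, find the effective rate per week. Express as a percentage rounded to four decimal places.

The per-week rate i satisfies (1 + i)^52 = 1 + 0.02105.
i = 1.02105^(1/52) − 1 = 0.0004007 = 0.0401%.

0.0401%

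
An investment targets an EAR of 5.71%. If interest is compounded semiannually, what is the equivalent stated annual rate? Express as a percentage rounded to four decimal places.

5.6307%

(1 + r/2)^2 − 1 = 0.0571, so 1 + r/2 = 1.0571^(1/2).
r/2 = 0.028154, so r = 0.056307 = 5.6307%.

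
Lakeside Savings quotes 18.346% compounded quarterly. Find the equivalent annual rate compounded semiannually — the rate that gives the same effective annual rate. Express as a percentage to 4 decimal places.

EAR = (1 + 0.18346/4)^4 − 1 = 0.196472.
Solve (1 + r/2)^2 = 1.196472: r/2 = 1.196472^(1/2) − 1 = 0.093834, so r = 0.187667 = 18.7667%.

18.7667%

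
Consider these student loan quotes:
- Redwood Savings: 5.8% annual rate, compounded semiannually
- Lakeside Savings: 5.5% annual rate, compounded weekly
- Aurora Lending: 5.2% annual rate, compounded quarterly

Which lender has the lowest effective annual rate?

Redwood Savings: (1 + 0.058/2)^2 − 1 = 5.884%
Lakeside Savings: (1 + 0.055/52)^52 − 1 = 5.651%
Aurora Lending: (1 + 0.052/4)^4 − 1 = 5.302%
The lowest effective annual rate is Aurora Lending at 5.302%.

Aurora Lending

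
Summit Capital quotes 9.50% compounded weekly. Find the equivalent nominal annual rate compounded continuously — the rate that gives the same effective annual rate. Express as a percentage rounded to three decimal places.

9.491%

EAR = (1 + 0.0950/52)^52 − 1 = 0.099564.
Equivalent continuous rate: r = ln(1 + 0.099564) = 0.094913 = 9.491%.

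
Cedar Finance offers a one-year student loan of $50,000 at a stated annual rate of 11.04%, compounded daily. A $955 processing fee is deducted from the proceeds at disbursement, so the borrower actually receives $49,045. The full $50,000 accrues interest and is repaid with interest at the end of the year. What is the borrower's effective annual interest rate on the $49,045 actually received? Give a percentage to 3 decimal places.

Amount owed after one year: 50,000 × (1 + 0.1104/365)^365 = 50,000 × 1.116706 = $55,835.30.
Effective rate on net proceeds: 55,835.30 / 49,045 − 1 = 0.138450 = 13.845%.

13.845%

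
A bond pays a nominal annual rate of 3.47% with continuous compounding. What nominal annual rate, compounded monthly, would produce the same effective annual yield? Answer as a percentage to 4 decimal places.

3.4750%

EAR under continuous compounding: e^0.0347 − 1 = 0.035309.
Solve (1 + r/12)^12 = 1.035309: r/12 = 1.035309^(1/12) − 1 = 0.002896, so r = 0.034750 = 3.4750%.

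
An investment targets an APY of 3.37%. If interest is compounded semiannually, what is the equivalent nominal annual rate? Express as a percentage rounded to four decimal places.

(1 + r/2)^2 − 1 = 0.0337, so 1 + r/2 = 1.0337^(1/2).
r/2 = 0.016710, so r = 0.033421 = 3.3421%.

3.3421%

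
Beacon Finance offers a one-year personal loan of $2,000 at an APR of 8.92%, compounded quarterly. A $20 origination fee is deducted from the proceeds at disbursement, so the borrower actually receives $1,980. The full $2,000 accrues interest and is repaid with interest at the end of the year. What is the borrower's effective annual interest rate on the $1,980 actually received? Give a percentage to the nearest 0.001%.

10.326%

Amount owed after one year: 2,000 × (1 + 0.0892/4)^4 = 2,000 × 1.092228 = $2,184.46.
Effective rate on net proceeds: 2,184.46 / 1,980 − 1 = 0.103261 = 10.326%.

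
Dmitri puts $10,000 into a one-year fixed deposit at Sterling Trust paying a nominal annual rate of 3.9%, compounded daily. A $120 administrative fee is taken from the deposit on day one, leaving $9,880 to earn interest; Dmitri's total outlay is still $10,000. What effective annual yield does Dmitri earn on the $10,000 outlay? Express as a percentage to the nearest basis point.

Value after one year: 9,880 × (1 + 0.039/365)^365 = 9,880 × 1.039768 = $10,272.91.
Effective yield on the $10,000 outlay: 10,272.91 / 10,000 − 1 = 0.027291 = 2.73%.

2.73%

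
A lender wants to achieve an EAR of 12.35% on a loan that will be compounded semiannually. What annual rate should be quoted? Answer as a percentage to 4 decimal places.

11.9906%

(1 + r/2)^2 − 1 = 0.1235, so 1 + r/2 = 1.1235^(1/2).
r/2 = 0.059953, so r = 0.119906 = 11.9906%.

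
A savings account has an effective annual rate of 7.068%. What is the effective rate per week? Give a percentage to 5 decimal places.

0.13142%

The per-week rate i satisfies (1 + i)^52 = 1 + 0.07068.
i = 1.07068^(1/52) − 1 = 0.0013142 = 0.13142%.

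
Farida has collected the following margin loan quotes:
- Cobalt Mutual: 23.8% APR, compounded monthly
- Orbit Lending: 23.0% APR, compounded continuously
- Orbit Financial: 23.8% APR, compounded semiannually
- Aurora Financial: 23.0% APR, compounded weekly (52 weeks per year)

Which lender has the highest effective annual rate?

Cobalt Mutual: (1 + 0.238/12)^12 − 1 = 26.576%
Orbit Lending: e^0.230 − 1 = 25.860%
Orbit Financial: (1 + 0.238/2)^2 − 1 = 25.216%
Aurora Financial: (1 + 0.230/52)^52 − 1 = 25.796%
The highest effective annual rate is Cobalt Mutual at 26.576%.

Cobalt Mutual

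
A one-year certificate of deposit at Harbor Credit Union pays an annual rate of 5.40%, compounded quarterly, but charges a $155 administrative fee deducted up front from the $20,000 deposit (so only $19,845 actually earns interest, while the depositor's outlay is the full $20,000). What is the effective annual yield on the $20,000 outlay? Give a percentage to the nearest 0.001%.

4.693%

Value after one year: 19,845 × (1 + 0.0540/4)^4 = 19,845 × 1.055103 = $20,938.53.
Effective yield on the $20,000 outlay: 20,938.53 / 20,000 − 1 = 0.046926 = 4.693%.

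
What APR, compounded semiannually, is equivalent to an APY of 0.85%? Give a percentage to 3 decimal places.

0.848%

(1 + r/2)^2 − 1 = 0.0085, so 1 + r/2 = 1.0085^(1/2).
r/2 = 0.004241, so r = 0.008482 = 0.848%.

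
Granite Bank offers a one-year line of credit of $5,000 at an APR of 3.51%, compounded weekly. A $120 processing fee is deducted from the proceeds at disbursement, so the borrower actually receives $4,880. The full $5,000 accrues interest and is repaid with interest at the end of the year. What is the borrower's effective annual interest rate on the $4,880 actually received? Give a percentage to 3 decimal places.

6.118%

Amount owed after one year: 5,000 × (1 + 0.0351/52)^52 = 5,000 × 1.035711 = $5,178.56.
Effective rate on net proceeds: 5,178.56 / 4,880 − 1 = 0.061179 = 6.118%.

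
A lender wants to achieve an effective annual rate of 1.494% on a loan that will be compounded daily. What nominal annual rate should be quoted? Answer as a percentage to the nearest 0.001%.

1.483%

(1 + r/365)^365 − 1 = 0.01494, so 1 + r/365 = 1.01494^(1/365).
r/365 = 0.000041, so r = 0.014830 = 1.483%.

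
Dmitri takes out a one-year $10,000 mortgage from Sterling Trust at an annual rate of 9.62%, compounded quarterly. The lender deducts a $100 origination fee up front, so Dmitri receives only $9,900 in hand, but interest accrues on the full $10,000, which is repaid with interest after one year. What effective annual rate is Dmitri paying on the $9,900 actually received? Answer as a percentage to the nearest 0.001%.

11.083%

Amount owed after one year: 10,000 × (1 + 0.0962/4)^4 = 10,000 × 1.099726 = $10,997.26.
Effective rate on net proceeds: 10,997.26 / 9,900 − 1 = 0.110835 = 11.083%.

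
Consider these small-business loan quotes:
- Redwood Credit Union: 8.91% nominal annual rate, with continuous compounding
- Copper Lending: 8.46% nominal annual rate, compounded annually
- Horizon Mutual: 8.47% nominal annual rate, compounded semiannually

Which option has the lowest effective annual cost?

Copper Lending

Redwood Credit Union: e^0.0891 − 1 = 9.319%
Copper Lending: compounded annually, EAR = 8.460%
Horizon Mutual: (1 + 0.0847/2)^2 − 1 = 8.649%
The lowest effective annual rate is Copper Lending at 8.460%.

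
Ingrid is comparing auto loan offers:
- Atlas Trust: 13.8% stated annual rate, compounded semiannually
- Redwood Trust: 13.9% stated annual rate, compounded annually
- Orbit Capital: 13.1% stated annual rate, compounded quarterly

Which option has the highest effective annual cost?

Atlas Trust: (1 + 0.138/2)^2 − 1 = 14.276%
Redwood Trust: compounded annually, EAR = 13.900%
Orbit Capital: (1 + 0.131/4)^4 − 1 = 13.758%
The highest effective annual rate is Atlas Trust at 14.276%.

Atlas Trust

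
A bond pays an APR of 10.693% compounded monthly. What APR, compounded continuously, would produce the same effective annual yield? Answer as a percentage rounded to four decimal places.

10.6456%

EAR = (1 + 0.10693/12)^12 − 1 = 0.112329.
Equivalent continuous rate: r = ln(1 + 0.112329) = 0.106456 = 10.6456%.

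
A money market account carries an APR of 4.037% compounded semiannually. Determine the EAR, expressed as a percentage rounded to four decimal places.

4.0777%

EAR = (1 + 0.04037/2)^2 − 1.
= 1.040777 − 1 = 4.0777%.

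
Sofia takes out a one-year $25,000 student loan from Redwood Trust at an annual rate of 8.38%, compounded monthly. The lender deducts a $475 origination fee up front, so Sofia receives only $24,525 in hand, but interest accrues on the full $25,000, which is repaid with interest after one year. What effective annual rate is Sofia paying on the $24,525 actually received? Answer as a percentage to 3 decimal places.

10.815%

Amount owed after one year: 25,000 × (1 + 0.0838/12)^12 = 25,000 × 1.087095 = $27,177.37.
Effective rate on net proceeds: 27,177.37 / 24,525 − 1 = 0.108150 = 10.815%.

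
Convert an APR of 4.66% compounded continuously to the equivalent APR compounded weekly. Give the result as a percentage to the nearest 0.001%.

EAR under continuous compounding: e^0.0466 − 1 = 0.047703.
Solve (1 + r/52)^52 = 1.047703: r/52 = 1.047703^(1/52) − 1 = 0.000897, so r = 0.046621 = 4.662%.

4.662%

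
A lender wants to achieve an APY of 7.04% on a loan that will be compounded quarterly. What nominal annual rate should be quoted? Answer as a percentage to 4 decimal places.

(1 + r/4)^4 − 1 = 0.0704, so 1 + r/4 = 1.0704^(1/4).
r/4 = 0.017154, so r = 0.068614 = 6.8614%.

6.8614%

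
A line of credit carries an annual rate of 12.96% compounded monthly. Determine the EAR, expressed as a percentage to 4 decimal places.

EAR = (1 + 0.1296/12)^12 − 1.
= (1 + 0.010800)^12 − 1 = 1.137582 − 1 = 13.7582%.

13.7582%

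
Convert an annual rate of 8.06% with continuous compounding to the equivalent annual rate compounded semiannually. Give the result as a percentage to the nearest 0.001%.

EAR under continuous compounding: e^0.0806 − 1 = 0.083937.
Solve (1 + r/2)^2 = 1.083937: r/2 = 1.083937^(1/2) − 1 = 0.041123, so r = 0.082246 = 8.225%.

8.225%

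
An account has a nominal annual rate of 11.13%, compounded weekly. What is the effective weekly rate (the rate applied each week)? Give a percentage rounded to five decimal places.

0.21404%

With a nominal annual rate compounded weekly, the periodic rate is the nominal rate divided by 52.
i = 0.1113 / 52 = 0.0021404 = 0.21404%.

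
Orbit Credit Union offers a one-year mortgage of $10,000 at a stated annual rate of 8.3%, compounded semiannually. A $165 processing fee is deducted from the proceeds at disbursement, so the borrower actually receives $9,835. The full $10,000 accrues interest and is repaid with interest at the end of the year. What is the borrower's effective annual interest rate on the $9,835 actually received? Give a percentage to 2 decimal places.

10.29%

Amount owed after one year: 10,000 × (1 + 0.083/2)^2 = 10,000 × 1.084722 = $10,847.22.
Effective rate on net proceeds: 10,847.22 / 9,835 − 1 = 0.102920 = 10.29%.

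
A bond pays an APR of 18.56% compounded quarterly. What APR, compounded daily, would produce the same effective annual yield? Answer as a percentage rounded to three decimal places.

EAR = (1 + 0.1856/4)^4 − 1 = 0.198922.
Solve (1 + r/365)^365 = 1.198922: r/365 = 1.198922^(1/365) − 1 = 0.000497, so r = 0.181468 = 18.147%.

18.147%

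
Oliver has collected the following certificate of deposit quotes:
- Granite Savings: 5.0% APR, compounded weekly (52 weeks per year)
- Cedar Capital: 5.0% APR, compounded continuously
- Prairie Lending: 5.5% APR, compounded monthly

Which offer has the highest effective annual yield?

Prairie Lending

Granite Savings: (1 + 0.050/52)^52 − 1 = 5.125%
Cedar Capital: e^0.050 − 1 = 5.127%
Prairie Lending: (1 + 0.055/12)^12 − 1 = 5.641%
The highest effective annual rate is Prairie Lending at 5.641%.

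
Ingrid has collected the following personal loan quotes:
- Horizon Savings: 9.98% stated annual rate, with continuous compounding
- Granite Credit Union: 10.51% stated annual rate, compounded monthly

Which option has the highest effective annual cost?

Horizon Savings: e^0.0998 − 1 = 10.495%
Granite Credit Union: (1 + 0.1051/12)^12 − 1 = 11.031%
The highest effective annual rate is Granite Credit Union at 11.031%.

Granite Credit Union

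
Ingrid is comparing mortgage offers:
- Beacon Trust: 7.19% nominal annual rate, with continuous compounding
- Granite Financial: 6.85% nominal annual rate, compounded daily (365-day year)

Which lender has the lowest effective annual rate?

Granite Financial

Beacon Trust: e^0.0719 − 1 = 7.455%
Granite Financial: (1 + 0.0685/365)^365 − 1 = 7.089%
The lowest effective annual rate is Granite Financial at 7.089%.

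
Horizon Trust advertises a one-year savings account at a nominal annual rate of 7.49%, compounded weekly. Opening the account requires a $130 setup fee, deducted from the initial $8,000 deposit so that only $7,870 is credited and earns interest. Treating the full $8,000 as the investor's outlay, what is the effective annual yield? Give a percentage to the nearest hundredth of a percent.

Value after one year: 7,870 × (1 + 0.0749/52)^52 = 7,870 × 1.077718 = $8,481.64.
Effective yield on the $8,000 outlay: 8,481.64 / 8,000 − 1 = 0.060205 = 6.02%.

6.02%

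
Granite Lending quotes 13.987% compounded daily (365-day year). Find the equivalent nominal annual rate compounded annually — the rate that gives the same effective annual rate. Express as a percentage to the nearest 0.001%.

15.009%

EAR = (1 + 0.13987/365)^365 − 1 = 0.150093.
Compounded annually, the equivalent nominal rate is the EAR itself: 15.009%.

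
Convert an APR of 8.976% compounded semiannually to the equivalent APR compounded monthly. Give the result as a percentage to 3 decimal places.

8.813%

EAR = (1 + 0.08976/2)^2 − 1 = 0.091774.
Solve (1 + r/12)^12 = 1.091774: r/12 = 1.091774^(1/12) − 1 = 0.007344, so r = 0.088126 = 8.813%.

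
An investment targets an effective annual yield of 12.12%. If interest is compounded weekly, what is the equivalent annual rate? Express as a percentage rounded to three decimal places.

11.453%

(1 + r/52)^52 − 1 = 0.1212, so 1 + r/52 = 1.1212^(1/52).
r/52 = 0.002202, so r = 0.114525 = 11.453%.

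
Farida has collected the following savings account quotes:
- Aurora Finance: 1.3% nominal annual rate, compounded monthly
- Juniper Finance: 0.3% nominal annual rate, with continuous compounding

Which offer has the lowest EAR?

Aurora Finance: (1 + 0.013/12)^12 − 1 = 1.308%
Juniper Finance: e^0.003 − 1 = 0.300%
The lowest effective annual rate is Juniper Finance at 0.300%.

Juniper Finance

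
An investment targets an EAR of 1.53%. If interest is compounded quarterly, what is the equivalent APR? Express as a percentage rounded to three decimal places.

(1 + r/4)^4 − 1 = 0.0153, so 1 + r/4 = 1.0153^(1/4).
r/4 = 0.003803, so r = 0.015213 = 1.521%.

1.521%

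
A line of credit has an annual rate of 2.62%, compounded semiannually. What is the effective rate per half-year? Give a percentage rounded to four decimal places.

With a nominal annual rate compounded semiannually, the periodic rate is the nominal rate divided by 2.
i = 0.0262 / 2 = 0.0131000 = 1.3100%.

1.3100%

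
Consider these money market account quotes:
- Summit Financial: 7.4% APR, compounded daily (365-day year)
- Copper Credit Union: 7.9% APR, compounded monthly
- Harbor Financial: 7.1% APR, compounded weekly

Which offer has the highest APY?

Summit Financial: (1 + 0.074/365)^365 − 1 = 7.680%
Copper Credit Union: (1 + 0.079/12)^12 − 1 = 8.192%
Harbor Financial: (1 + 0.071/52)^52 − 1 = 7.353%
The highest effective annual rate is Copper Credit Union at 8.192%.

Copper Credit Union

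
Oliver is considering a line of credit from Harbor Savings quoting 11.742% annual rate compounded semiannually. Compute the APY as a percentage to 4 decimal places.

12.0867%

EAR = (1 + 0.11742/2)^2 − 1.
= (1 + 0.058710)^2 − 1 = 1.120867 − 1 = 12.0867%.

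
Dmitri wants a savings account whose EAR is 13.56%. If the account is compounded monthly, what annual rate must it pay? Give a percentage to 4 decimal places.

12.7837%

(1 + r/12)^12 − 1 = 0.1356, so 1 + r/12 = 1.1356^(1/12).
r/12 = 0.010653, so r = 0.127837 = 12.7837%.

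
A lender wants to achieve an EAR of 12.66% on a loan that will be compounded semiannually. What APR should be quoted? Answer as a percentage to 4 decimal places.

(1 + r/2)^2 − 1 = 0.1266, so 1 + r/2 = 1.1266^(1/2).
r/2 = 0.061414, so r = 0.122828 = 12.2828%.

12.2828%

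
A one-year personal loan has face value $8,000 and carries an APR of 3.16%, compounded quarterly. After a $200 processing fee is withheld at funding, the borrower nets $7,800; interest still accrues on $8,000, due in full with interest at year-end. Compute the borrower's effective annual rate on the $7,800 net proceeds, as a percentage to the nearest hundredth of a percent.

Amount owed after one year: 8,000 × (1 + 0.0316/4)^4 = 8,000 × 1.031976 = $8,255.81.
Effective rate on net proceeds: 8,255.81 / 7,800 − 1 = 0.058437 = 5.84%.

5.84%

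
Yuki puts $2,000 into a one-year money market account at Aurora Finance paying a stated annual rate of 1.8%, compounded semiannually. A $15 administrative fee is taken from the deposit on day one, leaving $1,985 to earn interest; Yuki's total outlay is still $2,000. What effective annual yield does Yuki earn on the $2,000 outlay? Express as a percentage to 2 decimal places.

1.04%

Value after one year: 1,985 × (1 + 0.018/2)^2 = 1,985 × 1.018081 = $2,020.89.
Effective yield on the $2,000 outlay: 2,020.89 / 2,000 − 1 = 0.010445 = 1.04%.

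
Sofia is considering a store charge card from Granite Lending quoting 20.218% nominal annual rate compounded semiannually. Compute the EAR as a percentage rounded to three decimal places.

21.240%

EAR = (1 + 0.20218/2)^2 − 1.
= 1.212399 − 1 = 21.240%.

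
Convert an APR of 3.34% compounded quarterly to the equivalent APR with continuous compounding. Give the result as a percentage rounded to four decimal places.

3.3261%

EAR = (1 + 0.0334/4)^4 − 1 = 0.033821.
Equivalent continuous rate: r = ln(1 + 0.033821) = 0.033261 = 3.3261%.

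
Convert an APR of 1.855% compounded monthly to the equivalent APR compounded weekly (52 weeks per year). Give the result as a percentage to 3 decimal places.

EAR = (1 + 0.01855/12)^12 − 1 = 0.018709.
Solve (1 + r/52)^52 = 1.018709: r/52 = 1.018709^(1/52) − 1 = 0.000357, so r = 0.018539 = 1.854%.

1.854%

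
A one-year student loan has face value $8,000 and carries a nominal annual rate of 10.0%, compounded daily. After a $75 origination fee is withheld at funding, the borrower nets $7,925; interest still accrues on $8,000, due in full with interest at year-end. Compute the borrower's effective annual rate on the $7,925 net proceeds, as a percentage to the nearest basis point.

11.56%

Amount owed after one year: 8,000 × (1 + 0.100/365)^365 = 8,000 × 1.105156 = $8,841.25.
Effective rate on net proceeds: 8,841.25 / 7,925 − 1 = 0.115615 = 11.56%.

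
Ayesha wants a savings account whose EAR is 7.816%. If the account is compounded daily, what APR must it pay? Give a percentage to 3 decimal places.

7.526%

(1 + r/365)^365 − 1 = 0.07816, so 1 + r/365 = 1.07816^(1/365).
r/365 = 0.000206, so r = 0.075264 = 7.526%.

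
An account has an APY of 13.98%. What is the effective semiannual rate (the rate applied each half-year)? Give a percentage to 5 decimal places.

The per-half-year rate i satisfies (1 + i)^2 = 1 + 0.1398.
i = 1.1398^(1/2) − 1 = 0.0676142 = 6.76142%.

6.76142%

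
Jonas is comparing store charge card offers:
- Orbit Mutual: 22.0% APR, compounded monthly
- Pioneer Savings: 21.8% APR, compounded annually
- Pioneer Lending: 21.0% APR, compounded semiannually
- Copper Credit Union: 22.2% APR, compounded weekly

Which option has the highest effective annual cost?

Orbit Mutual: (1 + 0.220/12)^12 − 1 = 24.360%
Pioneer Savings: compounded annually, EAR = 21.800%
Pioneer Lending: (1 + 0.210/2)^2 − 1 = 22.103%
Copper Credit Union: (1 + 0.222/52)^52 − 1 = 24.798%
The highest effective annual rate is Copper Credit Union at 24.798%.

Copper Credit Union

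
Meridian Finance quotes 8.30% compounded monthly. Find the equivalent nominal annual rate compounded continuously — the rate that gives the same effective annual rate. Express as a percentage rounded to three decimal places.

8.271%

EAR = (1 + 0.0830/12)^12 − 1 = 0.086231.
Equivalent continuous rate: r = ln(1 + 0.086231) = 0.082714 = 8.271%.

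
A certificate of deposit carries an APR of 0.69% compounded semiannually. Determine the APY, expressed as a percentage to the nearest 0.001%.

0.691%

EAR = (1 + 0.0069/2)^2 − 1.
= 1.006912 − 1 = 0.691%.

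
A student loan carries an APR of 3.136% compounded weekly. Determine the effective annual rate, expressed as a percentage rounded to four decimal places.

EAR = (1 + 0.03136/52)^52 − 1.
= (1 + 0.000603)^52 − 1 = 1.031847 − 1 = 3.1847%.

3.1847%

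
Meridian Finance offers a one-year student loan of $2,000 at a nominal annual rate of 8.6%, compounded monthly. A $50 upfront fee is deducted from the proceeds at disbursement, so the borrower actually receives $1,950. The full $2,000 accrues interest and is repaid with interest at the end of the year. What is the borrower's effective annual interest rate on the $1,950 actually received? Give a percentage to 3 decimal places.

11.741%

Amount owed after one year: 2,000 × (1 + 0.086/12)^12 = 2,000 × 1.089472 = $2,178.94.
Effective rate on net proceeds: 2,178.94 / 1,950 − 1 = 0.117407 = 11.741%.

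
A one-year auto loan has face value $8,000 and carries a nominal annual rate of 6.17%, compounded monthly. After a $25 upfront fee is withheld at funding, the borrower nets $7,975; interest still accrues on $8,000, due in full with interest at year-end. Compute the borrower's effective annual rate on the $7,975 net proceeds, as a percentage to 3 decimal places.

6.681%

Amount owed after one year: 8,000 × (1 + 0.0617/12)^12 = 8,000 × 1.063475 = $8,507.80.
Effective rate on net proceeds: 8,507.80 / 7,975 − 1 = 0.066809 = 6.681%.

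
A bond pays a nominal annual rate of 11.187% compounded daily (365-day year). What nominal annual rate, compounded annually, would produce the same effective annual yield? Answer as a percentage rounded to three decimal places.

EAR = (1 + 0.11187/365)^365 − 1 = 0.118348.
Compounded annually, the equivalent nominal rate is the EAR itself: 11.835%.

11.835%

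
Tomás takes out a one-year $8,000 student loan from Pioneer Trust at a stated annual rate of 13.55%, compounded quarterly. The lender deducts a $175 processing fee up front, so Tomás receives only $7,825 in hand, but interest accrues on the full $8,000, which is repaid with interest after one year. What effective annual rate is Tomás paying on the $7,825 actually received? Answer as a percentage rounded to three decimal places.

Amount owed after one year: 8,000 × (1 + 0.1355/4)^4 = 8,000 × 1.142542 = $9,140.34.
Effective rate on net proceeds: 9,140.34 / 7,825 − 1 = 0.168094 = 16.809%.

16.809%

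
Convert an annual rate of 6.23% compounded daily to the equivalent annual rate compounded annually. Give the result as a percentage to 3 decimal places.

6.428%

EAR = (1 + 0.0623/365)^365 − 1 = 0.064276.
Compounded annually, the equivalent nominal rate is the EAR itself: 6.428%.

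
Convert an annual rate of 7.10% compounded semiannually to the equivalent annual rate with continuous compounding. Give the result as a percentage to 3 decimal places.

6.977%

EAR = (1 + 0.0710/2)^2 − 1 = 0.072260.
Equivalent continuous rate: r = ln(1 + 0.072260) = 0.069769 = 6.977%.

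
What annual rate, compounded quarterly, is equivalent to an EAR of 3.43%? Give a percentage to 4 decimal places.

(1 + r/4)^4 − 1 = 0.0343, so 1 + r/4 = 1.0343^(1/4).
r/4 = 0.008467, so r = 0.033867 = 3.3867%.

3.3867%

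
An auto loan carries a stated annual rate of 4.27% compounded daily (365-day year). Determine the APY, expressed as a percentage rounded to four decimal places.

EAR = (1 + 0.0427/365)^365 − 1.
= (1 + 0.000117)^365 − 1 = 1.043622 − 1 = 4.3622%.

4.3622%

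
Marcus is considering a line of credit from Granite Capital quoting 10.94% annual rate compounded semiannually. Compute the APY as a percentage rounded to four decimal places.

EAR = (1 + 0.1094/2)^2 − 1.
= (1 + 0.054700)^2 − 1 = 1.112392 − 1 = 11.2392%.

11.2392%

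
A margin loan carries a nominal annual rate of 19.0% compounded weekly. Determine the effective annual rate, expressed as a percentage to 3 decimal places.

20.883%

EAR = (1 + 0.190/52)^52 − 1.
= (1 + 0.003654)^52 − 1 = 1.208831 − 1 = 20.883%.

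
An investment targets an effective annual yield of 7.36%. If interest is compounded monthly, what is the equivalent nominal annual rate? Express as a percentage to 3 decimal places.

7.123%

(1 + r/12)^12 − 1 = 0.0736, so 1 + r/12 = 1.0736^(1/12).
r/12 = 0.005936, so r = 0.071228 = 7.123%.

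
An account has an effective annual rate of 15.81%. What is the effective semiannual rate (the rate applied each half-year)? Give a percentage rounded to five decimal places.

7.61505%

The per-half-year rate i satisfies (1 + i)^2 = 1 + 0.1581.
i = 1.1581^(1/2) − 1 = 0.0761505 = 7.61505%.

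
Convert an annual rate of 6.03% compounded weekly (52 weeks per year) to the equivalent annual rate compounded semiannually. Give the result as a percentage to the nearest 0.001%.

6.118%

EAR = (1 + 0.0603/52)^52 − 1 = 0.062118.
Solve (1 + r/2)^2 = 1.062118: r/2 = 1.062118^(1/2) − 1 = 0.030591, so r = 0.061182 = 6.118%.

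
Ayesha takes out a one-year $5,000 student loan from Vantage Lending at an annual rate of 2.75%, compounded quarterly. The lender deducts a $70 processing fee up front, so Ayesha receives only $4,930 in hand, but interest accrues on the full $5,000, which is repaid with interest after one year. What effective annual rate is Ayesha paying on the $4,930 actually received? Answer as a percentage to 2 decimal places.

Amount owed after one year: 5,000 × (1 + 0.0275/4)^4 = 5,000 × 1.027785 = $5,138.92.
Effective rate on net proceeds: 5,138.92 / 4,930 − 1 = 0.042378 = 4.24%.

4.24%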